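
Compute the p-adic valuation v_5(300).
v_5(300) = 2

v_5(n) is the largest exponent k such that 5^k divides n. Factor out: 300 = 5^2 · 12. (Sign doesn't affect v_p.) So v_5(300) = 2.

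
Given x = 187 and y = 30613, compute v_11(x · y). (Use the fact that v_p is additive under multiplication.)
v_11(5724631) = 4

v_p(x) = 1 (factor: 187 = 11^1 · 17); v_p(y) = 3 (factor: 30613 = 11^3 · 23). Additivity: v_p(xy) = v_p(x) + v_p(y) = 1 + 3 = 4. (Direct check: xy = 5724631 = 11^4 · (391).)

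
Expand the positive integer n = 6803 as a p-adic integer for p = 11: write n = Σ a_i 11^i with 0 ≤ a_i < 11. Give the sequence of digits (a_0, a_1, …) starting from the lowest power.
(a_0, a_1, …) = (5, 2, 1, 5)

Repeated division by 11 gives the digits low-to-high: 6803 = 5 + 2·11^1 + 1·11^2 + 5·11^3. Digit sequence: (5, 2, 1, 5).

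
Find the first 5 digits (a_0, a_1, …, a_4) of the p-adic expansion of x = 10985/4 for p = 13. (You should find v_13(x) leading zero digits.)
(a_0, …, a_4) = (0, 0, 0, 11, 9)

v_13(10985/4) = 3, so a_0 = ... = a_2 = 0. Factor out: x = 13^3 · u with u = 5/4 a unit in ℤ_13. Expand u iteratively via a_{v+i} = u_i mod 13, u_{i+1} = (u_i − a_{v+i})/13:
  u_0 = 5/4;  a_3 = 11;  u_1 = (u_0 − 11)/13 = -3/4
  u_1 = -3/4;  a_4 = 9;  u_2 = (u_1 − 9)/13 = -3/4
Digits: (0, 0, 0, 11, 9).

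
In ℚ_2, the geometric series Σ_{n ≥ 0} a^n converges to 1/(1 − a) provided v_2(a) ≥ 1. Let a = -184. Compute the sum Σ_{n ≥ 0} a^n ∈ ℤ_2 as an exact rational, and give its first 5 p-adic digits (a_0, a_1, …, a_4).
Σ a^n = 1/(1 − a) = 1/185;  first 5 digits = (1, 0, 0, 1, 0)

v_2(a) = 3 ≥ 1, so the series converges in ℤ_2 to 1/(1 − a) = 1/(1 − (-184)) = 1/185. Expand this rational in ℤ_2: compute digits iteratively via d_i = x_i mod 2, x_{i+1} = (x_i − d_i)/2. The first 5 digits are (1, 0, 0, 1, 0).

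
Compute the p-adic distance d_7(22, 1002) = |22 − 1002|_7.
d_7(22, 1002) = 1/49

Step 1 — x − y = 22 − 1002 = -980. Step 2 — v_7(-980) = 2 (factor: -980 = −(7^2 · 20); the sign does not affect v_p). Step 3 — |x − y|_7 = 7^{-2} = 1/49.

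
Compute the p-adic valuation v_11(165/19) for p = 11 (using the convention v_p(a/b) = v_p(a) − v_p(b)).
v_11(165/19) = 1

Factor powers of 11 from the numerator and denominator of the reduced fraction: 165 = 11^1 · 15 and 19 = 11^0 · 19. Apply v_p(a/b) = v_p(a) − v_p(b): v_11(165/19) = 1 − 0 = 1.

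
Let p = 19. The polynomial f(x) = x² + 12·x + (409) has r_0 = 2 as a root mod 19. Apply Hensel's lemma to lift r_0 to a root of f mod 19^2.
r_1 = 268 (mod 361)

Hensel: r_{i+1} = r_i − f(r_i)·(f′(r_i))^{-1} mod 19^{i+2}, f′(x) = 2x + 12. Iterate:
  r_0 = 2 (mod 19)
  r_1 = 268 (mod 361)
Final: r = 268 satisfies f(r) ≡ 0 mod 19^2.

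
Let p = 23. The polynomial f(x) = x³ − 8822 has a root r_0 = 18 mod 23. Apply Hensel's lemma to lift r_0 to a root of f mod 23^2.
r_1 = 340 (mod 529)

Hensel: r_{i+1} = r_i − f(r_i)/f′(r_i) mod 23^{i+2}, where f′(x) = 3x². Iterate:
  r_0 = 18 (mod 23)
  r_1 = 340 (mod 529)
Final: r = 340 with f(r) ≡ 0 mod 23^2.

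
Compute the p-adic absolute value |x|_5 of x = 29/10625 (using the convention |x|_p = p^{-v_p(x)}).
|29/10625|_5 = 625

Step 1 — compute v_5(x) by factoring powers of 5 out of the numerator and denominator: v_5(29/10625) = -4. Step 2 — apply |x|_p = p^{-v_p(x)} = 5^{4} = 625.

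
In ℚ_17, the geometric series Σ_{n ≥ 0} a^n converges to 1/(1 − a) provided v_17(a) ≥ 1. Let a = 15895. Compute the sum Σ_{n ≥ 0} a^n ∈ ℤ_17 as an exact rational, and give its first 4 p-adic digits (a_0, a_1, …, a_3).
Σ a^n = 1/(1 − a) = -1/15894;  first 4 digits = (1, 0, 4, 3)

v_17(a) = 2 ≥ 1, so the series converges in ℤ_17 to 1/(1 − a) = 1/(1 − 15895) = -1/15894. Expand this rational in ℤ_17: compute digits iteratively via d_i = x_i mod 17, x_{i+1} = (x_i − d_i)/17. The first 4 digits are (1, 0, 4, 3).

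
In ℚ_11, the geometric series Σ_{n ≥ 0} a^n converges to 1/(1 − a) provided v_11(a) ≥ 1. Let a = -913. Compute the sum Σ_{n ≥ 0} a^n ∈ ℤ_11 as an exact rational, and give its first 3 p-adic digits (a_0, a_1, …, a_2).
Σ a^n = 1/(1 − a) = 1/914;  first 3 digits = (1, 5, 6)

v_11(a) = 1 ≥ 1, so the series converges in ℤ_11 to 1/(1 − a) = 1/(1 − (-913)) = 1/914. Expand this rational in ℤ_11: compute digits iteratively via d_i = x_i mod 11, x_{i+1} = (x_i − d_i)/11. The first 3 digits are (1, 5, 6).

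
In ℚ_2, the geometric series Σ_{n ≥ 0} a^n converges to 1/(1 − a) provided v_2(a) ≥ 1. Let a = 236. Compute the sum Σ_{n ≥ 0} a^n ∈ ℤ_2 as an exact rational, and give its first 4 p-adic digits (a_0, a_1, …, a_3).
Σ a^n = 1/(1 − a) = -1/235;  first 4 digits = (1, 0, 1, 1)

v_2(a) = 2 ≥ 1, so the series converges in ℤ_2 to 1/(1 − a) = 1/(1 − 236) = -1/235. Expand this rational in ℤ_2: compute digits iteratively via d_i = x_i mod 2, x_{i+1} = (x_i − d_i)/2. The first 4 digits are (1, 0, 1, 1).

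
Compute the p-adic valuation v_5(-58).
v_5(-58) = 0

v_5(n) is the largest exponent k such that 5^k divides n. Factor out: -58 = -5^0 · 58. (Sign doesn't affect v_p.) So v_5(-58) = 0.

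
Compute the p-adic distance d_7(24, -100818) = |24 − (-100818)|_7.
d_7(24, -100818) = 1/16807

Step 1 — x − y = 24 − (-100818) = 100842. Step 2 — v_7(100842) = 5 (factor: 100842 = (7^5 · 6); the sign does not affect v_p). Step 3 — |x − y|_7 = 7^{-5} = 1/16807.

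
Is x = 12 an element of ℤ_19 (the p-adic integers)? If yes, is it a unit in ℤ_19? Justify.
x ∈ ℤ_19^× (unit); v_19(x) = 0

ℤ_19 = {x ∈ ℚ_19 : v_19(x) ≥ 0} and ℤ_19^× = {x ∈ ℤ_19 : v_19(x) = 0}. Here v_19(12) = v_19(num) − v_19(den) = 0; compare against these criteria.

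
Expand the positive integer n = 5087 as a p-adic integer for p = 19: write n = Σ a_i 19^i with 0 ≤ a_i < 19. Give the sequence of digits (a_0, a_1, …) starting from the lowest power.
(a_0, a_1, …) = (14, 1, 14)

Repeated division by 19 gives the digits low-to-high: 5087 = 14 + 1·19^1 + 14·19^2. Digit sequence: (14, 1, 14).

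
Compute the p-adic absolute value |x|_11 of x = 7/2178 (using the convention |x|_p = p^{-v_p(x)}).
|7/2178|_11 = 121

Step 1 — compute v_11(x) by factoring powers of 11 out of the numerator and denominator: v_11(7/2178) = -2. Step 2 — apply |x|_p = p^{-v_p(x)} = 11^{2} = 121.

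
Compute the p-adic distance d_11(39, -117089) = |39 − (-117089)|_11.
d_11(39, -117089) = 1/14641

Step 1 — x − y = 39 − (-117089) = 117128. Step 2 — v_11(117128) = 4 (factor: 117128 = (11^4 · 8); the sign does not affect v_p). Step 3 — |x − y|_11 = 11^{-4} = 1/14641.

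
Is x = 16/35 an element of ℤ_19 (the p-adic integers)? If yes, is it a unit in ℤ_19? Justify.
x ∈ ℤ_19^× (unit); v_19(x) = 0

ℤ_19 = {x ∈ ℚ_19 : v_19(x) ≥ 0} and ℤ_19^× = {x ∈ ℤ_19 : v_19(x) = 0}. Here v_19(16/35) = v_19(num) − v_19(den) = 0; compare against these criteria.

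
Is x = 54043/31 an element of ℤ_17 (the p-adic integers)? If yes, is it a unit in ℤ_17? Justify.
x ∈ ℤ_17 but not a unit; v_17(x) = 3 > 0

ℤ_17 = {x ∈ ℚ_17 : v_17(x) ≥ 0} and ℤ_17^× = {x ∈ ℤ_17 : v_17(x) = 0}. Here v_17(54043/31) = v_17(num) − v_17(den) = 3; compare against these criteria.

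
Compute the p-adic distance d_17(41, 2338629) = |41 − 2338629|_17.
d_17(41, 2338629) = 1/83521

Step 1 — x − y = 41 − 2338629 = -2338588. Step 2 — v_17(-2338588) = 4 (factor: -2338588 = −(17^4 · 28); the sign does not affect v_p). Step 3 — |x − y|_17 = 17^{-4} = 1/83521.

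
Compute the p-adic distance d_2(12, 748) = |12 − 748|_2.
d_2(12, 748) = 1/32

Step 1 — x − y = 12 − 748 = -736. Step 2 — v_2(-736) = 5 (factor: -736 = −(2^5 · 23); the sign does not affect v_p). Step 3 — |x − y|_2 = 2^{-5} = 1/32.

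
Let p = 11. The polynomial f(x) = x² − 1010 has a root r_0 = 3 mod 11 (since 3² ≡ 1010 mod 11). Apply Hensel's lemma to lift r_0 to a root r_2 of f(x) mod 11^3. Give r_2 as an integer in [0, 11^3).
r_2 = 553 (mod 1331)

Hensel's recurrence: r_{i+1} = r_i − f(r_i)·(f′(r_i))^{-1} mod 11^{i+2}, with f′(x) = 2x. Iterate:
  r_0 = 3 (mod 11)
  r_1 = 69 (mod 121)
  r_2 = 553 (mod 1331)
Final: r_2 = 553, and one checks f(r_2) ≡ 0 mod 11^3.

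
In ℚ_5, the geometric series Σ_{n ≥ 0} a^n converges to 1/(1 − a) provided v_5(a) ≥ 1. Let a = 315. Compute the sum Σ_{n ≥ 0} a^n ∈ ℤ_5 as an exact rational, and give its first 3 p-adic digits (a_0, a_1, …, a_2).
Σ a^n = 1/(1 − a) = -1/314;  first 3 digits = (1, 3, 1)

v_5(a) = 1 ≥ 1, so the series converges in ℤ_5 to 1/(1 − a) = 1/(1 − 315) = -1/314. Expand this rational in ℤ_5: compute digits iteratively via d_i = x_i mod 5, x_{i+1} = (x_i − d_i)/5. The first 3 digits are (1, 3, 1).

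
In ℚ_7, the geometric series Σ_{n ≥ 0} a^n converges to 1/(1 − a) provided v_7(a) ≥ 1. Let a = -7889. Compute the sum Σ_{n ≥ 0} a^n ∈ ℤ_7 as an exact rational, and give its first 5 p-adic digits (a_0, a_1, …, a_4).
Σ a^n = 1/(1 − a) = 1/7890;  first 5 digits = (1, 0, 0, 5, 3)

v_7(a) = 3 ≥ 1, so the series converges in ℤ_7 to 1/(1 − a) = 1/(1 − (-7889)) = 1/7890. Expand this rational in ℤ_7: compute digits iteratively via d_i = x_i mod 7, x_{i+1} = (x_i − d_i)/7. The first 5 digits are (1, 0, 0, 5, 3).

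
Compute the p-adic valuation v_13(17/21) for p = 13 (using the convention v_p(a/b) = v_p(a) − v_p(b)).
v_13(17/21) = 0

Factor powers of 13 from the numerator and denominator of the reduced fraction: 17 = 13^0 · 17 and 21 = 13^0 · 21. Apply v_p(a/b) = v_p(a) − v_p(b): v_13(17/21) = 0 − 0 = 0.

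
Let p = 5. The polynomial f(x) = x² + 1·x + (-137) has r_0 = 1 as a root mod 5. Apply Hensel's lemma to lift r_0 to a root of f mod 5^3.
r_2 = 121 (mod 125)

Hensel: r_{i+1} = r_i − f(r_i)·(f′(r_i))^{-1} mod 5^{i+2}, f′(x) = 2x + 1. Iterate:
  r_0 = 1 (mod 5)
  r_1 = 21 (mod 25)
  r_2 = 121 (mod 125)
Final: r = 121 satisfies f(r) ≡ 0 mod 5^3.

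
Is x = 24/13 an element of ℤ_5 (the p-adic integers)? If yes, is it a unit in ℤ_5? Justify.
x ∈ ℤ_5^× (unit); v_5(x) = 0

ℤ_5 = {x ∈ ℚ_5 : v_5(x) ≥ 0} and ℤ_5^× = {x ∈ ℤ_5 : v_5(x) = 0}. Here v_5(24/13) = v_5(num) − v_5(den) = 0; compare against these criteria.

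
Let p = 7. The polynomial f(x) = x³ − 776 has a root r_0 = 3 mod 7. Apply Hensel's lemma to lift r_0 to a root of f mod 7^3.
r_2 = 283 (mod 343)

Hensel: r_{i+1} = r_i − f(r_i)/f′(r_i) mod 7^{i+2}, where f′(x) = 3x². Iterate:
  r_0 = 3 (mod 7)
  r_1 = 38 (mod 49)
  r_2 = 283 (mod 343)
Final: r = 283 with f(r) ≡ 0 mod 7^3.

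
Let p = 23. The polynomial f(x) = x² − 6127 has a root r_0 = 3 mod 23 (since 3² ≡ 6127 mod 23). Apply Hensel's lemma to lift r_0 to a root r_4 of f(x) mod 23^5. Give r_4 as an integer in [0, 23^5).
r_4 = 5700116 (mod 6436343)

Hensel's recurrence: r_{i+1} = r_i − f(r_i)·(f′(r_i))^{-1} mod 23^{i+2}, with f′(x) = 2x. Iterate:
  r_0 = 3 (mod 23)
  r_1 = 141 (mod 529)
  r_2 = 5960 (mod 12167)
  r_3 = 103296 (mod 279841)
  r_4 = 5700116 (mod 6436343)
Final: r_4 = 5700116, and one checks f(r_4) ≡ 0 mod 23^5.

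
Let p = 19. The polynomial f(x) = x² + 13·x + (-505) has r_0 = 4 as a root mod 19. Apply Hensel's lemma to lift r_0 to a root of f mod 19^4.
r_3 = 9428 (mod 130321)

Hensel: r_{i+1} = r_i − f(r_i)·(f′(r_i))^{-1} mod 19^{i+2}, f′(x) = 2x + 13. Iterate:
  r_0 = 4 (mod 19)
  r_1 = 42 (mod 361)
  r_2 = 2569 (mod 6859)
  r_3 = 9428 (mod 130321)
Final: r = 9428 satisfies f(r) ≡ 0 mod 19^4.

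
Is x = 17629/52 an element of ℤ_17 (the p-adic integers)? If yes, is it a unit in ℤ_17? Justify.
x ∈ ℤ_17 but not a unit; v_17(x) = 2 > 0

ℤ_17 = {x ∈ ℚ_17 : v_17(x) ≥ 0} and ℤ_17^× = {x ∈ ℤ_17 : v_17(x) = 0}. Here v_17(17629/52) = v_17(num) − v_17(den) = 2; compare against these criteria.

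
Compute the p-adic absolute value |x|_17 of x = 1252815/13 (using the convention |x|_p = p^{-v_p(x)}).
|1252815/13|_17 = 1/83521

Step 1 — compute v_17(x) by factoring powers of 17 out of the numerator and denominator: v_17(1252815/13) = 4. Step 2 — apply |x|_p = p^{-v_p(x)} = 17^{-4} = 1/83521.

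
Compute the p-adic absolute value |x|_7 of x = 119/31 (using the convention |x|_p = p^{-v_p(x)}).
|119/31|_7 = 1/7

Step 1 — compute v_7(x) by factoring powers of 7 out of the numerator and denominator: v_7(119/31) = 1. Step 2 — apply |x|_p = p^{-v_p(x)} = 7^{-1} = 1/7.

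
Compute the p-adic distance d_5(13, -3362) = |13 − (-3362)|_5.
d_5(13, -3362) = 1/125

Step 1 — x − y = 13 − (-3362) = 3375. Step 2 — v_5(3375) = 3 (factor: 3375 = (5^3 · 27); the sign does not affect v_p). Step 3 — |x − y|_5 = 5^{-3} = 1/125.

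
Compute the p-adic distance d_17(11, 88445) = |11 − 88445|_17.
d_17(11, 88445) = 1/4913

Step 1 — x − y = 11 − 88445 = -88434. Step 2 — v_17(-88434) = 3 (factor: -88434 = −(17^3 · 18); the sign does not affect v_p). Step 3 — |x − y|_17 = 17^{-3} = 1/4913.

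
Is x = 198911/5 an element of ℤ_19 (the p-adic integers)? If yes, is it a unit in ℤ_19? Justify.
x ∈ ℤ_19 but not a unit; v_19(x) = 3 > 0

ℤ_19 = {x ∈ ℚ_19 : v_19(x) ≥ 0} and ℤ_19^× = {x ∈ ℤ_19 : v_19(x) = 0}. Here v_19(198911/5) = v_19(num) − v_19(den) = 3; compare against these criteria.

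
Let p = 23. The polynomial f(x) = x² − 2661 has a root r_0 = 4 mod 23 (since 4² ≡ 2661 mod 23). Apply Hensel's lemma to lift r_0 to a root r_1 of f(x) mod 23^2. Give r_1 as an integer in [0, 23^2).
r_1 = 4 (mod 529)

Hensel's recurrence: r_{i+1} = r_i − f(r_i)·(f′(r_i))^{-1} mod 23^{i+2}, with f′(x) = 2x. Iterate:
  r_0 = 4 (mod 23)
  r_1 = 4 (mod 529)
Final: r_1 = 4, and one checks f(r_1) ≡ 0 mod 23^2.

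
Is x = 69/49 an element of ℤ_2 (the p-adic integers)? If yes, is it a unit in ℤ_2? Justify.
x ∈ ℤ_2^× (unit); v_2(x) = 0

ℤ_2 = {x ∈ ℚ_2 : v_2(x) ≥ 0} and ℤ_2^× = {x ∈ ℤ_2 : v_2(x) = 0}. Here v_2(69/49) = v_2(num) − v_2(den) = 0; compare against these criteria.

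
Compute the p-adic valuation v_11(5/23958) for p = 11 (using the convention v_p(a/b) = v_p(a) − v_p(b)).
v_11(5/23958) = -3

Factor powers of 11 from the numerator and denominator of the reduced fraction: 5 = 11^0 · 5 and 23958 = 11^3 · 18. Apply v_p(a/b) = v_p(a) − v_p(b): v_11(5/23958) = 0 − 3 = -3.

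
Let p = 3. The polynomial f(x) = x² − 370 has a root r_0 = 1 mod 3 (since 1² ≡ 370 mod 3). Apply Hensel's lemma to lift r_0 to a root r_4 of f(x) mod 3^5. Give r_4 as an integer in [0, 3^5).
r_4 = 145 (mod 243)

Hensel's recurrence: r_{i+1} = r_i − f(r_i)·(f′(r_i))^{-1} mod 3^{i+2}, with f′(x) = 2x. Iterate:
  r_0 = 1 (mod 3)
  r_1 = 1 (mod 9)
  r_2 = 10 (mod 27)
  r_3 = 64 (mod 81)
  r_4 = 145 (mod 243)
Final: r_4 = 145, and one checks f(r_4) ≡ 0 mod 3^5.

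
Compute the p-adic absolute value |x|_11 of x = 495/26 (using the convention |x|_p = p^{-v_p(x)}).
|495/26|_11 = 1/11

Step 1 — compute v_11(x) by factoring powers of 11 out of the numerator and denominator: v_11(495/26) = 1. Step 2 — apply |x|_p = p^{-v_p(x)} = 11^{-1} = 1/11.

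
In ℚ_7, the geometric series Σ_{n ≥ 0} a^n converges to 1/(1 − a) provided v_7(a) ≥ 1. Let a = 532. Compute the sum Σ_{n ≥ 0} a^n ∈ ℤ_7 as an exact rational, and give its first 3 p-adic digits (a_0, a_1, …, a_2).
Σ a^n = 1/(1 − a) = -1/531;  first 3 digits = (1, 6, 4)

v_7(a) = 1 ≥ 1, so the series converges in ℤ_7 to 1/(1 − a) = 1/(1 − 532) = -1/531. Expand this rational in ℤ_7: compute digits iteratively via d_i = x_i mod 7, x_{i+1} = (x_i − d_i)/7. The first 3 digits are (1, 6, 4).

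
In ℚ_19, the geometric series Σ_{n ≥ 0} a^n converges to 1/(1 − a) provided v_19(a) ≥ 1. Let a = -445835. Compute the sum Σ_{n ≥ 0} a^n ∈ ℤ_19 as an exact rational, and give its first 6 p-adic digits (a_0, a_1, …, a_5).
Σ a^n = 1/(1 − a) = 1/445836;  first 6 digits = (1, 0, 0, 11, 15, 18)

v_19(a) = 3 ≥ 1, so the series converges in ℤ_19 to 1/(1 − a) = 1/(1 − (-445835)) = 1/445836. Expand this rational in ℤ_19: compute digits iteratively via d_i = x_i mod 19, x_{i+1} = (x_i − d_i)/19. The first 6 digits are (1, 0, 0, 11, 15, 18).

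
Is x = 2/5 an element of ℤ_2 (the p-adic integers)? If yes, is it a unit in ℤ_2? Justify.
x ∈ ℤ_2 but not a unit; v_2(x) = 1 > 0

ℤ_2 = {x ∈ ℚ_2 : v_2(x) ≥ 0} and ℤ_2^× = {x ∈ ℤ_2 : v_2(x) = 0}. Here v_2(2/5) = v_2(num) − v_2(den) = 1; compare against these criteria.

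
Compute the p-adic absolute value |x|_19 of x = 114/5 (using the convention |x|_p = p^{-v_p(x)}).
|114/5|_19 = 1/19

Step 1 — compute v_19(x) by factoring powers of 19 out of the numerator and denominator: v_19(114/5) = 1. Step 2 — apply |x|_p = p^{-v_p(x)} = 19^{-1} = 1/19.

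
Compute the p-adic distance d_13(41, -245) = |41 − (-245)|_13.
d_13(41, -245) = 1/13

Step 1 — x − y = 41 − (-245) = 286. Step 2 — v_13(286) = 1 (factor: 286 = (13^1 · 22); the sign does not affect v_p). Step 3 — |x − y|_13 = 13^{-1} = 1/13.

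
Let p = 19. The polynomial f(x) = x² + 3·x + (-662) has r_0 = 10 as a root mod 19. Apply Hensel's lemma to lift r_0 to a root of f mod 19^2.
r_1 = 143 (mod 361)

Hensel: r_{i+1} = r_i − f(r_i)·(f′(r_i))^{-1} mod 19^{i+2}, f′(x) = 2x + 3. Iterate:
  r_0 = 10 (mod 19)
  r_1 = 143 (mod 361)
Final: r = 143 satisfies f(r) ≡ 0 mod 19^2.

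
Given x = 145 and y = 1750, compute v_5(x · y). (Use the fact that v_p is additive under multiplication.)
v_5(253750) = 4

v_p(x) = 1 (factor: 145 = 5^1 · 29); v_p(y) = 3 (factor: 1750 = 5^3 · 14). Additivity: v_p(xy) = v_p(x) + v_p(y) = 1 + 3 = 4. (Direct check: xy = 253750 = 5^4 · (406).)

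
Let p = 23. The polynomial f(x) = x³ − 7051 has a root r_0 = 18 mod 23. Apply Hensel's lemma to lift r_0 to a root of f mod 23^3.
r_2 = 10713 (mod 12167)

Hensel: r_{i+1} = r_i − f(r_i)/f′(r_i) mod 23^{i+2}, where f′(x) = 3x². Iterate:
  r_0 = 18 (mod 23)
  r_1 = 133 (mod 529)
  r_2 = 10713 (mod 12167)
Final: r = 10713 with f(r) ≡ 0 mod 23^3.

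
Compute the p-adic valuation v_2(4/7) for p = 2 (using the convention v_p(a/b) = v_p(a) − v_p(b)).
v_2(4/7) = 2

Factor powers of 2 from the numerator and denominator of the reduced fraction: 4 = 2^2 · 1 and 7 = 2^0 · 7. Apply v_p(a/b) = v_p(a) − v_p(b): v_2(4/7) = 2 − 0 = 2.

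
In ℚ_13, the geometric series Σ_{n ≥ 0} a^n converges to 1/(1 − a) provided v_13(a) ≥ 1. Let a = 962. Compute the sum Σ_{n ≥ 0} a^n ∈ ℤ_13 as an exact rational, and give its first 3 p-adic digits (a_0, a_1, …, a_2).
Σ a^n = 1/(1 − a) = -1/961;  first 3 digits = (1, 9, 8)

v_13(a) = 1 ≥ 1, so the series converges in ℤ_13 to 1/(1 − a) = 1/(1 − 962) = -1/961. Expand this rational in ℤ_13: compute digits iteratively via d_i = x_i mod 13, x_{i+1} = (x_i − d_i)/13. The first 3 digits are (1, 9, 8).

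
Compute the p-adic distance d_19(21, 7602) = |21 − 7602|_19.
d_19(21, 7602) = 1/361

Step 1 — x − y = 21 − 7602 = -7581. Step 2 — v_19(-7581) = 2 (factor: -7581 = −(19^2 · 21); the sign does not affect v_p). Step 3 — |x − y|_19 = 19^{-2} = 1/361.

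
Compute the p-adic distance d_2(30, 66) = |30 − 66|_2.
d_2(30, 66) = 1/4

Step 1 — x − y = 30 − 66 = -36. Step 2 — v_2(-36) = 2 (factor: -36 = −(2^2 · 9); the sign does not affect v_p). Step 3 — |x − y|_2 = 2^{-2} = 1/4.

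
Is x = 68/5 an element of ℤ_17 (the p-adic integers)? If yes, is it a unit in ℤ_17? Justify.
x ∈ ℤ_17 but not a unit; v_17(x) = 1 > 0

ℤ_17 = {x ∈ ℚ_17 : v_17(x) ≥ 0} and ℤ_17^× = {x ∈ ℤ_17 : v_17(x) = 0}. Here v_17(68/5) = v_17(num) − v_17(den) = 1; compare against these criteria.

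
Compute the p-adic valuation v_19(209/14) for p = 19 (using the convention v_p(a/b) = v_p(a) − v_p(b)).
v_19(209/14) = 1

Factor powers of 19 from the numerator and denominator of the reduced fraction: 209 = 19^1 · 11 and 14 = 19^0 · 14. Apply v_p(a/b) = v_p(a) − v_p(b): v_19(209/14) = 1 − 0 = 1.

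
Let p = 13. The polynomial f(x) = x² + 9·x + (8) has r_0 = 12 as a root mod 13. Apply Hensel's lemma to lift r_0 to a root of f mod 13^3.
r_2 = 2196 (mod 2197)

Hensel: r_{i+1} = r_i − f(r_i)·(f′(r_i))^{-1} mod 13^{i+2}, f′(x) = 2x + 9. Iterate:
  r_0 = 12 (mod 13)
  r_1 = 168 (mod 169)
  r_2 = 2196 (mod 2197)
Final: r = 2196 satisfies f(r) ≡ 0 mod 13^3.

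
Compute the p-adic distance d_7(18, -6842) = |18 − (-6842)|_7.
d_7(18, -6842) = 1/343

Step 1 — x − y = 18 − (-6842) = 6860. Step 2 — v_7(6860) = 3 (factor: 6860 = (7^3 · 20); the sign does not affect v_p). Step 3 — |x − y|_7 = 7^{-3} = 1/343.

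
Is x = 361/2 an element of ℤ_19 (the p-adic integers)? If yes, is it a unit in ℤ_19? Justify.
x ∈ ℤ_19 but not a unit; v_19(x) = 2 > 0

ℤ_19 = {x ∈ ℚ_19 : v_19(x) ≥ 0} and ℤ_19^× = {x ∈ ℤ_19 : v_19(x) = 0}. Here v_19(361/2) = v_19(num) − v_19(den) = 2; compare against these criteria.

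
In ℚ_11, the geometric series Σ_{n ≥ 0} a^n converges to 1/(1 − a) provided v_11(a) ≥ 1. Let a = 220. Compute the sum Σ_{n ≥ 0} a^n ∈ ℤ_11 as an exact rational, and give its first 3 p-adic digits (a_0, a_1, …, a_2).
Σ a^n = 1/(1 − a) = -1/219;  first 3 digits = (1, 9, 5)

v_11(a) = 1 ≥ 1, so the series converges in ℤ_11 to 1/(1 − a) = 1/(1 − 220) = -1/219. Expand this rational in ℤ_11: compute digits iteratively via d_i = x_i mod 11, x_{i+1} = (x_i − d_i)/11. The first 3 digits are (1, 9, 5).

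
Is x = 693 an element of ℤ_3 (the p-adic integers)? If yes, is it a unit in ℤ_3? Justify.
x ∈ ℤ_3 but not a unit; v_3(x) = 2 > 0

ℤ_3 = {x ∈ ℚ_3 : v_3(x) ≥ 0} and ℤ_3^× = {x ∈ ℤ_3 : v_3(x) = 0}. Here v_3(693) = v_3(num) − v_3(den) = 2; compare against these criteria.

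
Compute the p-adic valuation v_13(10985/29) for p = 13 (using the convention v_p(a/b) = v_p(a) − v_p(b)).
v_13(10985/29) = 3

Factor powers of 13 from the numerator and denominator of the reduced fraction: 10985 = 13^3 · 5 and 29 = 13^0 · 29. Apply v_p(a/b) = v_p(a) − v_p(b): v_13(10985/29) = 3 − 0 = 3.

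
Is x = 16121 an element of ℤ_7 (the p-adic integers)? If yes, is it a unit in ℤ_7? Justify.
x ∈ ℤ_7 but not a unit; v_7(x) = 3 > 0

ℤ_7 = {x ∈ ℚ_7 : v_7(x) ≥ 0} and ℤ_7^× = {x ∈ ℤ_7 : v_7(x) = 0}. Here v_7(16121) = v_7(num) − v_7(den) = 3; compare against these criteria.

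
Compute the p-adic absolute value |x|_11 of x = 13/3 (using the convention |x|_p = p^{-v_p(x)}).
|13/3|_11 = 1

Step 1 — compute v_11(x) by factoring powers of 11 out of the numerator and denominator: v_11(13/3) = 0. Step 2 — apply |x|_p = p^{-v_p(x)} = 11^{0} = 1.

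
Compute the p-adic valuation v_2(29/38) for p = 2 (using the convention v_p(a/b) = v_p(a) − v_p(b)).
v_2(29/38) = -1

Factor powers of 2 from the numerator and denominator of the reduced fraction: 29 = 2^0 · 29 and 38 = 2^1 · 19. Apply v_p(a/b) = v_p(a) − v_p(b): v_2(29/38) = 0 − 1 = -1.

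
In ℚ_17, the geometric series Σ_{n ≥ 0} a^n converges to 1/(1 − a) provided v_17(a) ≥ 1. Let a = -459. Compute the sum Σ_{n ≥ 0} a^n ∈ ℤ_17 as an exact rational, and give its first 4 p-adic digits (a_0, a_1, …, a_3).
Σ a^n = 1/(1 − a) = 1/460;  first 4 digits = (1, 7, 13, 11)

v_17(a) = 1 ≥ 1, so the series converges in ℤ_17 to 1/(1 − a) = 1/(1 − (-459)) = 1/460. Expand this rational in ℤ_17: compute digits iteratively via d_i = x_i mod 17, x_{i+1} = (x_i − d_i)/17. The first 4 digits are (1, 7, 13, 11).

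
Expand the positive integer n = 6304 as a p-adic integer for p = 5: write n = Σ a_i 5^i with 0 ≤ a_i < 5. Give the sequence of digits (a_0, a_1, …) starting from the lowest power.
(a_0, a_1, …) = (4, 0, 2, 0, 0, 2)

Repeated division by 5 gives the digits low-to-high: 6304 = 4 + 2·5^2 + 2·5^5. Digit sequence: (4, 0, 2, 0, 0, 2).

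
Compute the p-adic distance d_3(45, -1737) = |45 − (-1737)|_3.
d_3(45, -1737) = 1/81

Step 1 — x − y = 45 − (-1737) = 1782. Step 2 — v_3(1782) = 4 (factor: 1782 = (3^4 · 22); the sign does not affect v_p). Step 3 — |x − y|_3 = 3^{-4} = 1/81.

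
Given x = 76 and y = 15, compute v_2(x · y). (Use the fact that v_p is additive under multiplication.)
v_2(1140) = 2

v_p(x) = 2 (factor: 76 = 2^2 · 19); v_p(y) = 0 (factor: 15 = 2^0 · 15). Additivity: v_p(xy) = v_p(x) + v_p(y) = 2 + 0 = 2. (Direct check: xy = 1140 = 2^2 · (285).)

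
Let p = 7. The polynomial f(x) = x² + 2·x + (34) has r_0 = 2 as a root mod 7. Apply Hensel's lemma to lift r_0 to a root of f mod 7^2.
r_1 = 44 (mod 49)

Hensel: r_{i+1} = r_i − f(r_i)·(f′(r_i))^{-1} mod 7^{i+2}, f′(x) = 2x + 2. Iterate:
  r_0 = 2 (mod 7)
  r_1 = 44 (mod 49)
Final: r = 44 satisfies f(r) ≡ 0 mod 7^2.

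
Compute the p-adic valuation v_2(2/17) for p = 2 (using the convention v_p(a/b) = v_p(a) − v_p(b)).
v_2(2/17) = 1

Factor powers of 2 from the numerator and denominator of the reduced fraction: 2 = 2^1 · 1 and 17 = 2^0 · 17. Apply v_p(a/b) = v_p(a) − v_p(b): v_2(2/17) = 1 − 0 = 1.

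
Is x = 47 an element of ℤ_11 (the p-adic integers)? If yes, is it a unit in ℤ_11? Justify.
x ∈ ℤ_11^× (unit); v_11(x) = 0

ℤ_11 = {x ∈ ℚ_11 : v_11(x) ≥ 0} and ℤ_11^× = {x ∈ ℤ_11 : v_11(x) = 0}. Here v_11(47) = v_11(num) − v_11(den) = 0; compare against these criteria.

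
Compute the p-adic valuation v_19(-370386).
v_19(-370386) = 3

v_19(n) is the largest exponent k such that 19^k divides n. Factor out: -370386 = -19^3 · 54. (Sign doesn't affect v_p.) So v_19(-370386) = 3.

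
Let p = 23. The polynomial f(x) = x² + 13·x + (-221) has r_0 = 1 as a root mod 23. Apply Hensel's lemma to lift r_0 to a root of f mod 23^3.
r_2 = 8373 (mod 12167)

Hensel: r_{i+1} = r_i − f(r_i)·(f′(r_i))^{-1} mod 23^{i+2}, f′(x) = 2x + 13. Iterate:
  r_0 = 1 (mod 23)
  r_1 = 438 (mod 529)
  r_2 = 8373 (mod 12167)
Final: r = 8373 satisfies f(r) ≡ 0 mod 23^3.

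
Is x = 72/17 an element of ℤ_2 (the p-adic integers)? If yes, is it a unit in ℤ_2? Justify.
x ∈ ℤ_2 but not a unit; v_2(x) = 3 > 0

ℤ_2 = {x ∈ ℚ_2 : v_2(x) ≥ 0} and ℤ_2^× = {x ∈ ℤ_2 : v_2(x) = 0}. Here v_2(72/17) = v_2(num) − v_2(den) = 3; compare against these criteria.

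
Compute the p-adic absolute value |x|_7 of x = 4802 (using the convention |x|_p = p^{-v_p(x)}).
|4802|_7 = 1/2401

Step 1 — compute v_7(x) by factoring powers of 7 out of the numerator and denominator: v_7(4802) = 4. Step 2 — apply |x|_p = p^{-v_p(x)} = 7^{-4} = 1/2401.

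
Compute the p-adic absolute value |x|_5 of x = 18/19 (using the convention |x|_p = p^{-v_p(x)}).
|18/19|_5 = 1

Step 1 — compute v_5(x) by factoring powers of 5 out of the numerator and denominator: v_5(18/19) = 0. Step 2 — apply |x|_p = p^{-v_p(x)} = 5^{0} = 1.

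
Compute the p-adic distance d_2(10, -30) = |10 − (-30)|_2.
d_2(10, -30) = 1/8

Step 1 — x − y = 10 − (-30) = 40. Step 2 — v_2(40) = 3 (factor: 40 = (2^3 · 5); the sign does not affect v_p). Step 3 — |x − y|_2 = 2^{-3} = 1/8.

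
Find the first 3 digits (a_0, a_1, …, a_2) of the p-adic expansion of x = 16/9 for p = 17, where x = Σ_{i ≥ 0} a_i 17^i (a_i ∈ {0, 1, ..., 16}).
(a_0, …, a_2) = (15, 3, 13)

v_17(16/9) = 0 (numerator and denominator both coprime to 17), so x ∈ ℤ_17^×. Compute digits iteratively via a_i = x_i mod 17, x_{i+1} = (x_i − a_i)/17, with x_0 = x:
  x_0 = 16/9;  a_0 = 15;  x_1 = (x_0 − 15)/17 = -7/9
  x_1 = -7/9;  a_1 = 3;  x_2 = (x_1 − 3)/17 = -2/9
  x_2 = -2/9;  a_2 = 13;  x_3 = (x_2 − 13)/17 = -7/9
Digits: (15, 3, 13).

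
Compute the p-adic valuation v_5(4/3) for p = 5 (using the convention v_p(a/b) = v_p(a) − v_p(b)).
v_5(4/3) = 0

Factor powers of 5 from the numerator and denominator of the reduced fraction: 4 = 5^0 · 4 and 3 = 5^0 · 3. Apply v_p(a/b) = v_p(a) − v_p(b): v_5(4/3) = 0 − 0 = 0.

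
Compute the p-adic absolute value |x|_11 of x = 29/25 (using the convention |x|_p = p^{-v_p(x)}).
|29/25|_11 = 1

Step 1 — compute v_11(x) by factoring powers of 11 out of the numerator and denominator: v_11(29/25) = 0. Step 2 — apply |x|_p = p^{-v_p(x)} = 11^{0} = 1.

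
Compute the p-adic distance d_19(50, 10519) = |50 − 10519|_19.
d_19(50, 10519) = 1/361

Step 1 — x − y = 50 − 10519 = -10469. Step 2 — v_19(-10469) = 2 (factor: -10469 = −(19^2 · 29); the sign does not affect v_p). Step 3 — |x − y|_19 = 19^{-2} = 1/361.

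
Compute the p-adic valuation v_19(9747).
v_19(9747) = 2

v_19(n) is the largest exponent k such that 19^k divides n. Factor out: 9747 = 19^2 · 27. (Sign doesn't affect v_p.) So v_19(9747) = 2.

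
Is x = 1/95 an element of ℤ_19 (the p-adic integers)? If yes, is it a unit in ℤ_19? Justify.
x ∉ ℤ_19 (v_19(x) = -1 < 0)

ℤ_19 = {x ∈ ℚ_19 : v_19(x) ≥ 0} and ℤ_19^× = {x ∈ ℤ_19 : v_19(x) = 0}. Here v_19(1/95) = v_19(num) − v_19(den) = -1; compare against these criteria.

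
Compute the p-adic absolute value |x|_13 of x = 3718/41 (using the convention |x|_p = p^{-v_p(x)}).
|3718/41|_13 = 1/169

Step 1 — compute v_13(x) by factoring powers of 13 out of the numerator and denominator: v_13(3718/41) = 2. Step 2 — apply |x|_p = p^{-v_p(x)} = 13^{-2} = 1/169.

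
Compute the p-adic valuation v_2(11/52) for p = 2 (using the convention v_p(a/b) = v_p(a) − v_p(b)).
v_2(11/52) = -2

Factor powers of 2 from the numerator and denominator of the reduced fraction: 11 = 2^0 · 11 and 52 = 2^2 · 13. Apply v_p(a/b) = v_p(a) − v_p(b): v_2(11/52) = 0 − 2 = -2.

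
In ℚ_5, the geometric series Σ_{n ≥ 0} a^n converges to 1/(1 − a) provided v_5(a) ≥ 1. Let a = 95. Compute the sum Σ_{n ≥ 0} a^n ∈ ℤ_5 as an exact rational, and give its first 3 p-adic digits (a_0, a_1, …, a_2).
Σ a^n = 1/(1 − a) = -1/94;  first 3 digits = (1, 4, 4)

v_5(a) = 1 ≥ 1, so the series converges in ℤ_5 to 1/(1 − a) = 1/(1 − 95) = -1/94. Expand this rational in ℤ_5: compute digits iteratively via d_i = x_i mod 5, x_{i+1} = (x_i − d_i)/5. The first 3 digits are (1, 4, 4).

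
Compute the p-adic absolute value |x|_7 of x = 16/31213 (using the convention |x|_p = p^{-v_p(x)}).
|16/31213|_7 = 2401

Step 1 — compute v_7(x) by factoring powers of 7 out of the numerator and denominator: v_7(16/31213) = -4. Step 2 — apply |x|_p = p^{-v_p(x)} = 7^{4} = 2401.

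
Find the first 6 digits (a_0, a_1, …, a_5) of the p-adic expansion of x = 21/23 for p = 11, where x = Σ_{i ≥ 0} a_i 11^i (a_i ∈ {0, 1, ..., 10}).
(a_0, …, a_5) = (10, 3, 3, 4, 2, 6)

v_11(21/23) = 0 (numerator and denominator both coprime to 11), so x ∈ ℤ_11^×. Compute digits iteratively via a_i = x_i mod 11, x_{i+1} = (x_i − a_i)/11, with x_0 = x:
  x_0 = 21/23;  a_0 = 10;  x_1 = (x_0 − 10)/11 = -19/23
  x_1 = -19/23;  a_1 = 3;  x_2 = (x_1 − 3)/11 = -8/23
  x_2 = -8/23;  a_2 = 3;  x_3 = (x_2 − 3)/11 = -7/23
  x_3 = -7/23;  a_3 = 4;  x_4 = (x_3 − 4)/11 = -9/23
  x_4 = -9/23;  a_4 = 2;  x_5 = (x_4 − 2)/11 = -5/23
  x_5 = -5/23;  a_5 = 6;  x_6 = (x_5 − 6)/11 = -13/23
Digits: (10, 3, 3, 4, 2, 6).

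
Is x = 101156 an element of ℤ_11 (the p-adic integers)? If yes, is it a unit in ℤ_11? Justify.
x ∈ ℤ_11 but not a unit; v_11(x) = 3 > 0

ℤ_11 = {x ∈ ℚ_11 : v_11(x) ≥ 0} and ℤ_11^× = {x ∈ ℤ_11 : v_11(x) = 0}. Here v_11(101156) = v_11(num) − v_11(den) = 3; compare against these criteria.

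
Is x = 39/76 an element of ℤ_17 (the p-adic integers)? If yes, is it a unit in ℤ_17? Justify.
x ∈ ℤ_17^× (unit); v_17(x) = 0

ℤ_17 = {x ∈ ℚ_17 : v_17(x) ≥ 0} and ℤ_17^× = {x ∈ ℤ_17 : v_17(x) = 0}. Here v_17(39/76) = v_17(num) − v_17(den) = 0; compare against these criteria.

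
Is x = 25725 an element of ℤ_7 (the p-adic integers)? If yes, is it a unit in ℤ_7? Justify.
x ∈ ℤ_7 but not a unit; v_7(x) = 3 > 0

ℤ_7 = {x ∈ ℚ_7 : v_7(x) ≥ 0} and ℤ_7^× = {x ∈ ℤ_7 : v_7(x) = 0}. Here v_7(25725) = v_7(num) − v_7(den) = 3; compare against these criteria.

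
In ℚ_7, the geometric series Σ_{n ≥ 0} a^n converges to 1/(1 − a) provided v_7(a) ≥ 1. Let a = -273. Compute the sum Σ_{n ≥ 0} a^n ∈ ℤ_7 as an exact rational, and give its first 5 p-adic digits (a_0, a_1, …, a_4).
Σ a^n = 1/(1 − a) = 1/274;  first 5 digits = (1, 3, 3, 5, 2)

v_7(a) = 1 ≥ 1, so the series converges in ℤ_7 to 1/(1 − a) = 1/(1 − (-273)) = 1/274. Expand this rational in ℤ_7: compute digits iteratively via d_i = x_i mod 7, x_{i+1} = (x_i − d_i)/7. The first 5 digits are (1, 3, 3, 5, 2).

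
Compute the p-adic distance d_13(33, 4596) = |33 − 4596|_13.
d_13(33, 4596) = 1/169

Step 1 — x − y = 33 − 4596 = -4563. Step 2 — v_13(-4563) = 2 (factor: -4563 = −(13^2 · 27); the sign does not affect v_p). Step 3 — |x − y|_13 = 13^{-2} = 1/169.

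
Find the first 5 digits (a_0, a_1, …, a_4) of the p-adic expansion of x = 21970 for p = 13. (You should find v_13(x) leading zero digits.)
(a_0, …, a_4) = (0, 0, 0, 10, 0)

v_13(21970) = 3, so a_0 = ... = a_2 = 0. Factor out: x = 13^3 · u with u = 10 a unit in ℤ_13. Expand u iteratively via a_{v+i} = u_i mod 13, u_{i+1} = (u_i − a_{v+i})/13:
  u_0 = 10;  a_3 = 10;  u_1 = (u_0 − 10)/13 = 0
  u_1 = 0;  a_4 = 0;  u_2 = (u_1 − 0)/13 = 0
Digits: (0, 0, 0, 10, 0).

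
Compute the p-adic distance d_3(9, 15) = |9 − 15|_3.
d_3(9, 15) = 1/3

Step 1 — x − y = 9 − 15 = -6. Step 2 — v_3(-6) = 1 (factor: -6 = −(3^1 · 2); the sign does not affect v_p). Step 3 — |x − y|_3 = 3^{-1} = 1/3.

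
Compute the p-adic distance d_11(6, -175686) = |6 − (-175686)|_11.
d_11(6, -175686) = 1/14641

Step 1 — x − y = 6 − (-175686) = 175692. Step 2 — v_11(175692) = 4 (factor: 175692 = (11^4 · 12); the sign does not affect v_p). Step 3 — |x − y|_11 = 11^{-4} = 1/14641.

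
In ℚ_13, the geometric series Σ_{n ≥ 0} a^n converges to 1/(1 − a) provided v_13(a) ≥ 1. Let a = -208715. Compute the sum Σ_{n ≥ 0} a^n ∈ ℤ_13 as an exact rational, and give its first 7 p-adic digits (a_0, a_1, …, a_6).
Σ a^n = 1/(1 − a) = 1/208716;  first 7 digits = (1, 0, 0, 9, 5, 12, 2)

v_13(a) = 3 ≥ 1, so the series converges in ℤ_13 to 1/(1 − a) = 1/(1 − (-208715)) = 1/208716. Expand this rational in ℤ_13: compute digits iteratively via d_i = x_i mod 13, x_{i+1} = (x_i − d_i)/13. The first 7 digits are (1, 0, 0, 9, 5, 12, 2).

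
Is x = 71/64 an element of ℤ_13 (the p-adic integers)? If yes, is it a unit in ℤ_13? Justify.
x ∈ ℤ_13^× (unit); v_13(x) = 0

ℤ_13 = {x ∈ ℚ_13 : v_13(x) ≥ 0} and ℤ_13^× = {x ∈ ℤ_13 : v_13(x) = 0}. Here v_13(71/64) = v_13(num) − v_13(den) = 0; compare against these criteria.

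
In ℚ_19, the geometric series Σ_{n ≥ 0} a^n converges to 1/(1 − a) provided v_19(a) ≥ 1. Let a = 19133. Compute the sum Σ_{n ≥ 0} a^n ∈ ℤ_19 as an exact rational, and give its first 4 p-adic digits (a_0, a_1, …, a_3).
Σ a^n = 1/(1 − a) = -1/19132;  first 4 digits = (1, 0, 15, 2)

v_19(a) = 2 ≥ 1, so the series converges in ℤ_19 to 1/(1 − a) = 1/(1 − 19133) = -1/19132. Expand this rational in ℤ_19: compute digits iteratively via d_i = x_i mod 19, x_{i+1} = (x_i − d_i)/19. The first 4 digits are (1, 0, 15, 2).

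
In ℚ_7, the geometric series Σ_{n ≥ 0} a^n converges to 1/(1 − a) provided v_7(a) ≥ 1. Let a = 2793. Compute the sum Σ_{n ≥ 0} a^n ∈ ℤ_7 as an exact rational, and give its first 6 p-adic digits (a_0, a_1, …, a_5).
Σ a^n = 1/(1 − a) = -1/2792;  first 6 digits = (1, 0, 1, 1, 2, 2)

v_7(a) = 2 ≥ 1, so the series converges in ℤ_7 to 1/(1 − a) = 1/(1 − 2793) = -1/2792. Expand this rational in ℤ_7: compute digits iteratively via d_i = x_i mod 7, x_{i+1} = (x_i − d_i)/7. The first 6 digits are (1, 0, 1, 1, 2, 2).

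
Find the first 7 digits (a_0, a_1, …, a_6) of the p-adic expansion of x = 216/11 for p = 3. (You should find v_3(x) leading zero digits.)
(a_0, …, a_6) = (0, 0, 0, 1, 1, 1, 2)

v_3(216/11) = 3, so a_0 = ... = a_2 = 0. Factor out: x = 3^3 · u with u = 8/11 a unit in ℤ_3. Expand u iteratively via a_{v+i} = u_i mod 3, u_{i+1} = (u_i − a_{v+i})/3:
  u_0 = 8/11;  a_3 = 1;  u_1 = (u_0 − 1)/3 = -1/11
  u_1 = -1/11;  a_4 = 1;  u_2 = (u_1 − 1)/3 = -4/11
  u_2 = -4/11;  a_5 = 1;  u_3 = (u_2 − 1)/3 = -5/11
  u_3 = -5/11;  a_6 = 2;  u_4 = (u_3 − 2)/3 = -9/11
Digits: (0, 0, 0, 1, 1, 1, 2).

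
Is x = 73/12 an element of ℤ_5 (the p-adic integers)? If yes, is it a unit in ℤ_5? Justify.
x ∈ ℤ_5^× (unit); v_5(x) = 0

ℤ_5 = {x ∈ ℚ_5 : v_5(x) ≥ 0} and ℤ_5^× = {x ∈ ℤ_5 : v_5(x) = 0}. Here v_5(73/12) = v_5(num) − v_5(den) = 0; compare against these criteria.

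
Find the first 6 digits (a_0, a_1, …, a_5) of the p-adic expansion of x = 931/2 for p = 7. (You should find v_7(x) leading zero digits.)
(a_0, …, a_5) = (0, 0, 6, 4, 3, 3)

v_7(931/2) = 2, so a_0 = ... = a_1 = 0. Factor out: x = 7^2 · u with u = 19/2 a unit in ℤ_7. Expand u iteratively via a_{v+i} = u_i mod 7, u_{i+1} = (u_i − a_{v+i})/7:
  u_0 = 19/2;  a_2 = 6;  u_1 = (u_0 − 6)/7 = 1/2
  u_1 = 1/2;  a_3 = 4;  u_2 = (u_1 − 4)/7 = -1/2
  u_2 = -1/2;  a_4 = 3;  u_3 = (u_2 − 3)/7 = -1/2
  u_3 = -1/2;  a_5 = 3;  u_4 = (u_3 − 3)/7 = -1/2
Digits: (0, 0, 6, 4, 3, 3).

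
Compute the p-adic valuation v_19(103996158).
v_19(103996158) = 5

v_19(n) is the largest exponent k such that 19^k divides n. Factor out: 103996158 = 19^5 · 42. (Sign doesn't affect v_p.) So v_19(103996158) = 5.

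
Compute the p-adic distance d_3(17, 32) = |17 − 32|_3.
d_3(17, 32) = 1/3

Step 1 — x − y = 17 − 32 = -15. Step 2 — v_3(-15) = 1 (factor: -15 = −(3^1 · 5); the sign does not affect v_p). Step 3 — |x − y|_3 = 3^{-1} = 1/3.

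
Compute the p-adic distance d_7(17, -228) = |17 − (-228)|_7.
d_7(17, -228) = 1/49

Step 1 — x − y = 17 − (-228) = 245. Step 2 — v_7(245) = 2 (factor: 245 = (7^2 · 5); the sign does not affect v_p). Step 3 — |x − y|_7 = 7^{-2} = 1/49.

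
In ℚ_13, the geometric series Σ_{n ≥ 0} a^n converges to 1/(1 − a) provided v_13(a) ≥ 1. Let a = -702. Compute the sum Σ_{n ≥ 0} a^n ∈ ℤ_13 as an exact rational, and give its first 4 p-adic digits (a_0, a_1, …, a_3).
Σ a^n = 1/(1 − a) = 1/703;  first 4 digits = (1, 11, 12, 7)

v_13(a) = 1 ≥ 1, so the series converges in ℤ_13 to 1/(1 − a) = 1/(1 − (-702)) = 1/703. Expand this rational in ℤ_13: compute digits iteratively via d_i = x_i mod 13, x_{i+1} = (x_i − d_i)/13. The first 4 digits are (1, 11, 12, 7).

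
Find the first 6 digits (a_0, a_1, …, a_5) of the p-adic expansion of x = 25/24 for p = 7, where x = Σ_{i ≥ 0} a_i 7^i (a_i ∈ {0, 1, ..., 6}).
(a_0, …, a_5) = (6, 6, 4, 6, 4, 6)

v_7(25/24) = 0 (numerator and denominator both coprime to 7), so x ∈ ℤ_7^×. Compute digits iteratively via a_i = x_i mod 7, x_{i+1} = (x_i − a_i)/7, with x_0 = x:
  x_0 = 25/24;  a_0 = 6;  x_1 = (x_0 − 6)/7 = -17/24
  x_1 = -17/24;  a_1 = 6;  x_2 = (x_1 − 6)/7 = -23/24
  x_2 = -23/24;  a_2 = 4;  x_3 = (x_2 − 4)/7 = -17/24
  x_3 = -17/24;  a_3 = 6;  x_4 = (x_3 − 6)/7 = -23/24
  x_4 = -23/24;  a_4 = 4;  x_5 = (x_4 − 4)/7 = -17/24
  x_5 = -17/24;  a_5 = 6;  x_6 = (x_5 − 6)/7 = -23/24
Digits: (6, 6, 4, 6, 4, 6).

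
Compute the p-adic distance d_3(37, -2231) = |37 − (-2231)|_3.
d_3(37, -2231) = 1/81

Step 1 — x − y = 37 − (-2231) = 2268. Step 2 — v_3(2268) = 4 (factor: 2268 = (3^4 · 28); the sign does not affect v_p). Step 3 — |x − y|_3 = 3^{-4} = 1/81.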